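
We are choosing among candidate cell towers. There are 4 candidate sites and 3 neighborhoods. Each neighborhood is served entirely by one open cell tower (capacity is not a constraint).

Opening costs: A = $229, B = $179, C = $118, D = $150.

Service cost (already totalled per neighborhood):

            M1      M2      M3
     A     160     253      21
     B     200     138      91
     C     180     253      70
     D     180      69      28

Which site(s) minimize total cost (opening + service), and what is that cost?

Open D only; minimum total cost 427.

For any fixed open set, each neighborhood goes to its cheapest open site; total = fixed + service.
{D}: M1→D 180, M2→D 69, M3→D 28. Service 277; fixed 150; total 427.
{C, D}: M1→C 180, M2→D 69, M3→D 28. Service 277; fixed 268; total 545.
{B, D}: M1→D 180, M2→D 69, M3→D 28. Service 277; fixed 329; total 606.
{A, B, C, D}: M1→A 160, M2→D 69, M3→A 21. Service 250; fixed 676; total 926.
No other subset beats 427.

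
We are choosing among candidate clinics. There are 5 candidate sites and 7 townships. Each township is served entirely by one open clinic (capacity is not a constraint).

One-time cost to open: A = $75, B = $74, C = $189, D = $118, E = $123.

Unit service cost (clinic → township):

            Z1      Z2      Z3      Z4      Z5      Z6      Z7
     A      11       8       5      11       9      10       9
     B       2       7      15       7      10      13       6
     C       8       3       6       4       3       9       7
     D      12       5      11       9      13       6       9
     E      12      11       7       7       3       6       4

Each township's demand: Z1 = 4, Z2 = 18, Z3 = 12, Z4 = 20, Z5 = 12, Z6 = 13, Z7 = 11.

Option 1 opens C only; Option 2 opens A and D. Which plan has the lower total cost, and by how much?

Option 1 is cheaper by 195.

Option 1: {C}: Z1→C 8·4=32, Z2→C 3·18=54, Z3→C 6·12=72, Z4→C 4·20=80, Z5→C 3·12=36, Z6→C 9·13=117, Z7→C 7·11=77. Service 468; fixed 189; total 657.
Option 2: {A, D}: Z1→A 11·4=44, Z2→D 5·18=90, Z3→A 5·12=60, Z4→D 9·20=180, Z5→A 9·12=108, Z6→D 6·13=78, Z7→A 9·11=99. Service 659; fixed 193; total 852.
Difference: |657 − 852| = 195.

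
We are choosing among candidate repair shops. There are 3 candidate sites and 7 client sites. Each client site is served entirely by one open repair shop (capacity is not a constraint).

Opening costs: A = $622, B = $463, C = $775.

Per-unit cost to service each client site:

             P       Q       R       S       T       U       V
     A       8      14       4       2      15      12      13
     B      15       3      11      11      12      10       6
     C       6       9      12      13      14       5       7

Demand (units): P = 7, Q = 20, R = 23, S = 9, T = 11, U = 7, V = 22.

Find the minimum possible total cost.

For any fixed open set, each client site goes to its cheapest open site; total = fixed + service.
{B}: P→B 15·7=105, Q→B 3·20=60, R→B 11·23=253, S→B 11·9=99, T→B 12·11=132, U→B 10·7=70, V→B 6·22=132. Service 851; fixed 463; total 1314.
{A}: P→A 8·7=56, Q→A 14·20=280, R→A 4·23=92, S→A 2·9=18, T→A 15·11=165, U→A 12·7=84, V→A 13·22=286. Service 981; fixed 622; total 1603.
{A, B}: P→A 8·7=56, Q→B 3·20=60, R→A 4·23=92, S→A 2·9=18, T→B 12·11=132, U→B 10·7=70, V→B 6·22=132. Service 560; fixed 1085; total 1645.
{A, B, C}: P→C 6·7=42, Q→B 3·20=60, R→A 4·23=92, S→A 2·9=18, T→B 12·11=132, U→C 5·7=35, V→B 6·22=132. Service 511; fixed 1860; total 2371.
(All 7 nonempty subsets were checked; B only is lowest.)

Minimum total cost: 1314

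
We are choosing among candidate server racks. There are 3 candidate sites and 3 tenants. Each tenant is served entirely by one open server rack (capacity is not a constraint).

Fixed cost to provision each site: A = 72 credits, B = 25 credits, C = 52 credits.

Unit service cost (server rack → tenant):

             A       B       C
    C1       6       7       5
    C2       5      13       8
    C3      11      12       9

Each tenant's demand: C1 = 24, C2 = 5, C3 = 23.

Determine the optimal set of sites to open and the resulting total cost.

For any fixed open set, each tenant goes to its cheapest open site; total = fixed + service.
{C}: C1→C 5·24=120, C2→C 8·5=40, C3→C 9·23=207. Service 367; fixed 52; total 419.
{B, C}: service 367 + fixed 77 = 444
{A, C}: C1→C 5·24=120, C2→A 5·5=25, C3→C 9·23=207. Service 352; fixed 124; total 476.
{A, B, C}: C1→C 5·24=120, C2→A 5·5=25, C3→C 9·23=207. Service 352; fixed 149; total 501.
(All 7 nonempty subsets were checked; C only is lowest.)

Open C only; minimum total cost 419.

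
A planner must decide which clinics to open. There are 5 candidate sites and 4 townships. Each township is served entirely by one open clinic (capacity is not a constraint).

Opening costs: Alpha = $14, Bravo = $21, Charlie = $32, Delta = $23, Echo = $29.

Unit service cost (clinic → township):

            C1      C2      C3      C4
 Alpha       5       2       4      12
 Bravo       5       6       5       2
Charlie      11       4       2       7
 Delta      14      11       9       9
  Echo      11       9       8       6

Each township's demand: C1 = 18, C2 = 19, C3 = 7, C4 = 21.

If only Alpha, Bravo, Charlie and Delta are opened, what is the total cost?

Each township is assigned to its cheapest site among the open ones.
{Alpha, Bravo, Charlie, Delta}: C1→Alpha 5·18=90, C2→Alpha 2·19=38, C3→Charlie 2·7=14, C4→Bravo 2·21=42. Service 184; fixed 90; total 274.

Total cost: 274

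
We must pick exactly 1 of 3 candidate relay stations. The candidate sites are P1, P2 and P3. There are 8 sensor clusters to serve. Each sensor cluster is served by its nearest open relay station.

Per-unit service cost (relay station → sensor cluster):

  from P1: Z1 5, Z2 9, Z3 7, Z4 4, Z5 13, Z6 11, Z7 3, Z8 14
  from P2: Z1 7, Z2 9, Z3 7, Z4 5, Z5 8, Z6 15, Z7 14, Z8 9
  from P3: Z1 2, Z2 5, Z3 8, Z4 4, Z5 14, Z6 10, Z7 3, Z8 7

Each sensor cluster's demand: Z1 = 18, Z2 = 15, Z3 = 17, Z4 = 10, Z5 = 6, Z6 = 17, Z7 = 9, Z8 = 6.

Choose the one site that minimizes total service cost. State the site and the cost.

Choose P3 only; total service cost 610.

With exactly 1 open, each sensor cluster uses its cheapest among the chosen.
{P3}: Z1→P3 2·18=36, Z2→P3 5·15=75, Z3→P3 8·17=136, Z4→P3 4·10=40, Z5→P3 14·6=84, Z6→P3 10·17=170, Z7→P3 3·9=27, Z8→P3 7·6=42. Service cost 610.
{P1}: service cost 760
{P2}: service cost 913
Among all 3 size-1 choices, {P3} is lowest.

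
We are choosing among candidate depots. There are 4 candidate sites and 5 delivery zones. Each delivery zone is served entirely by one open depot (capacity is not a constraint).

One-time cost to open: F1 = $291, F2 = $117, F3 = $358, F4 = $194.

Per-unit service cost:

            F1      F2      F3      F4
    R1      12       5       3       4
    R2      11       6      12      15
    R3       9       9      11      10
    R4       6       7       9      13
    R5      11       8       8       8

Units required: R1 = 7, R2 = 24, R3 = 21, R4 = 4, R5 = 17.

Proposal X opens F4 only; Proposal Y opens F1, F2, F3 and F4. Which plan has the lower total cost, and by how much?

Proposal X is cheaper by 494.

Proposal X: {F4}: R1→F4 4·7=28, R2→F4 15·24=360, R3→F4 10·21=210, R4→F4 13·4=52, R5→F4 8·17=136. Service 786; fixed 194; total 980.
Proposal Y: {F1, F2, F3, F4}: R1→F3 3·7=21, R2→F2 6·24=144, R3→F1 9·21=189, R4→F1 6·4=24, R5→F2 8·17=136. Service 514; fixed 960; total 1474.
Difference: |980 − 1474| = 494.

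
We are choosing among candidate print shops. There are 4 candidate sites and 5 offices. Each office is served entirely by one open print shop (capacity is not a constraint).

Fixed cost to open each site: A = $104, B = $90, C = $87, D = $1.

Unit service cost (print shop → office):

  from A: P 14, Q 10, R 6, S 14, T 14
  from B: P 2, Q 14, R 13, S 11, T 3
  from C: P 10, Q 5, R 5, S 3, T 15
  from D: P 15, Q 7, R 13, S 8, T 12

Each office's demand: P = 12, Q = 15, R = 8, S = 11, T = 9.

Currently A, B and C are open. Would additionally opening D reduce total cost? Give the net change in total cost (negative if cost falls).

Current service cost with {A, B, C}: 199.
Adding D: each office re-picks its cheapest; new service cost 199, saving 0.
Extra fixed cost: 1. Net change = 1 − 0 = 1.
(Totals: 480 → 481.)

No — net change +1 (cost rises by 1).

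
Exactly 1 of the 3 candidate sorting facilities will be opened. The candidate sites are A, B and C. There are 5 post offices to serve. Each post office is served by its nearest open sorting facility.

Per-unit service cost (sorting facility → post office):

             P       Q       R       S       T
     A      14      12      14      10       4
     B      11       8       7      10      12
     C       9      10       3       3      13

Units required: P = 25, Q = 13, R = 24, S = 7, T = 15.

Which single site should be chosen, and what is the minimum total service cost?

With exactly 1 open, each post office uses its cheapest among the chosen.
{C}: P→C 9·25=225, Q→C 10·13=130, R→C 3·24=72, S→C 3·7=21, T→C 13·15=195. Service cost 643.
{B}: service cost 797
{A}: service cost 972
Among all 3 size-1 choices, {C} is lowest.

Choose C only; total service cost 643.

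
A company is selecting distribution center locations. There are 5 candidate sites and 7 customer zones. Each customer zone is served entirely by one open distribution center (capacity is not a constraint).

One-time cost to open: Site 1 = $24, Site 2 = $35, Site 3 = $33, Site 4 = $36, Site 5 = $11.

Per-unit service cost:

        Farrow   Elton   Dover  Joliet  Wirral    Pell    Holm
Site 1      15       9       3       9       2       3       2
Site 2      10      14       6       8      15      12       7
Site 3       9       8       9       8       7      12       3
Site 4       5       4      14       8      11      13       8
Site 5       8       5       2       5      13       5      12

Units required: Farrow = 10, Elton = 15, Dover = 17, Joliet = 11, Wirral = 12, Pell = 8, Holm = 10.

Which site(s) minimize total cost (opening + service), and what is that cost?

For any fixed open set, each customer zone goes to its cheapest open site; total = fixed + service.
{Site 1, Site 4, Site 5}: Farrow→Site 4 5·10=50, Elton→Site 4 4·15=60, Dover→Site 5 2·17=34, Joliet→Site 5 5·11=55, Wirral→Site 1 2·12=24, Pell→Site 1 3·8=24, Holm→Site 1 2·10=20. Service 267; fixed 71; total 338.
{Site 1, Site 5}: service 312 + fixed 35 = 347
{Site 1, Site 3, Site 4, Site 5}: service 267 + fixed 104 = 371
{Site 1, Site 2, Site 3, Site 4, Site 5}: Farrow→Site 4 5·10=50, Elton→Site 4 4·15=60, Dover→Site 5 2·17=34, Joliet→Site 5 5·11=55, Wirral→Site 1 2·12=24, Pell→Site 1 3·8=24, Holm→Site 1 2·10=20. Service 267; fixed 139; total 406.
No other subset beats 338.

Open Site 1, Site 4 and Site 5; minimum total cost 338.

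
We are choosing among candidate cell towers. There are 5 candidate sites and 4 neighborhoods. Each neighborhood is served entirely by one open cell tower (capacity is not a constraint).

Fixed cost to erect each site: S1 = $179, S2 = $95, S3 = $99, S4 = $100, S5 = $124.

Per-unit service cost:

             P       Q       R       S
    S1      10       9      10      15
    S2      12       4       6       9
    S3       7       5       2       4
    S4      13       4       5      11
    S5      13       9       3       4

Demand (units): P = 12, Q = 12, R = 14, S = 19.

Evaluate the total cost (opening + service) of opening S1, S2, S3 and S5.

Total cost: 733

Each neighborhood is assigned to its cheapest site among the open ones.
{S1, S2, S3, S5}: P→S3 7·12=84, Q→S2 4·12=48, R→S3 2·14=28, S→S3 4·19=76. Service 236; fixed 497; total 733.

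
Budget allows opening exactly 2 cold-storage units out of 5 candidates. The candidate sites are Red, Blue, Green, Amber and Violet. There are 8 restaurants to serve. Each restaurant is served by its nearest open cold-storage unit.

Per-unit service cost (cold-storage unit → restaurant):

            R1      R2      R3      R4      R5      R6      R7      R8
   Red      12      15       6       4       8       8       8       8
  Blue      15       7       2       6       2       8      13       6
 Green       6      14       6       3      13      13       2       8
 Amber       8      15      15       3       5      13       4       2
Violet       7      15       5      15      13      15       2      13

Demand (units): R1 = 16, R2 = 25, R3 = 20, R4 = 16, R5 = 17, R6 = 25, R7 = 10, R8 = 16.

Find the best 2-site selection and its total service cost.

Choose Blue and Amber; total service cost 697.

With exactly 2 open, each restaurant uses its cheapest among the chosen.
{Blue, Amber}: R1→Amber 8·16=128, R2→Blue 7·25=175, R3→Blue 2·20=40, R4→Amber 3·16=48, R5→Blue 2·17=34, R6→Blue 8·25=200, R7→Amber 4·10=40, R8→Amber 2·16=32. Service cost 697.
{Blue, Green}: service cost 709
{Blue, Violet}: service cost 773
Among all 10 size-2 choices, {Blue, Amber} is lowest.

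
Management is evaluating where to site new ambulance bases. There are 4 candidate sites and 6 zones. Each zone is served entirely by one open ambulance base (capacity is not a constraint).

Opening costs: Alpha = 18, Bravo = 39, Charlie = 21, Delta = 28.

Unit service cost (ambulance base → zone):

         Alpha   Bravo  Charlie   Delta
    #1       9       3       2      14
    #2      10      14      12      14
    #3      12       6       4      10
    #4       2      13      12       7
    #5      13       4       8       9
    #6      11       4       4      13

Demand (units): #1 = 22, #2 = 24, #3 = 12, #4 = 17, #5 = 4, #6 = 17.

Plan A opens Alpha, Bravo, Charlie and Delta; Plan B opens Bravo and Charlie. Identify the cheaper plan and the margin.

Plan A is cheaper by 172.

Plan A: {Alpha, Bravo, Charlie, Delta}: #1→Charlie 2·22=44, #2→Alpha 10·24=240, #3→Charlie 4·12=48, #4→Alpha 2·17=34, #5→Bravo 4·4=16, #6→Bravo 4·17=68. Service 450; fixed 106; total 556.
Plan B: {Bravo, Charlie}: #1→Charlie 2·22=44, #2→Charlie 12·24=288, #3→Charlie 4·12=48, #4→Charlie 12·17=204, #5→Bravo 4·4=16, #6→Bravo 4·17=68. Service 668; fixed 60; total 728.
Difference: |556 − 728| = 172.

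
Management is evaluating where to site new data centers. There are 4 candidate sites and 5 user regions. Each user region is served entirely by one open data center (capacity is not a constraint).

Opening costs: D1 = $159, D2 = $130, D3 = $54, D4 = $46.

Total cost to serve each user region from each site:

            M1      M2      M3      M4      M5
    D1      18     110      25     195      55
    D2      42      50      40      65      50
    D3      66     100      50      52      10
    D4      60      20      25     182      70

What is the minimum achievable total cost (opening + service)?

Minimum total cost: 267

For any fixed open set, each user region goes to its cheapest open site; total = fixed + service.
{D3, D4}: M1→D4 60, M2→D4 20, M3→D4 25, M4→D3 52, M5→D3 10. Service 167; fixed 100; total 267.
{D3}: service 278 + fixed 54 = 332
{D2}: service 247 + fixed 130 = 377
{D1, D2, D3, D4}: M1→D1 18, M2→D4 20, M3→D1 25, M4→D3 52, M5→D3 10. Service 125; fixed 389; total 514.
No other subset beats 267.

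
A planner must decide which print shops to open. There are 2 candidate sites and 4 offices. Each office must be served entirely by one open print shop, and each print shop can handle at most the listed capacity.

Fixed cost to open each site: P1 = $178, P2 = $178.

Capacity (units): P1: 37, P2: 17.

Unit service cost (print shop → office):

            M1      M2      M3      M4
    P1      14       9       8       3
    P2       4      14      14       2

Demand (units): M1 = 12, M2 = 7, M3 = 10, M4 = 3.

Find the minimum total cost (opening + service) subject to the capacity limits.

Minimum total cost: 498

Open {P1}: M1→P1 14·12=168, M2→P1 9·7=63, M3→P1 8·10=80, M4→P1 3·3=9.
Loads: P1 carries 32/37. Service 320; fixed 178; total 498.
Next best feasible plan costs 553.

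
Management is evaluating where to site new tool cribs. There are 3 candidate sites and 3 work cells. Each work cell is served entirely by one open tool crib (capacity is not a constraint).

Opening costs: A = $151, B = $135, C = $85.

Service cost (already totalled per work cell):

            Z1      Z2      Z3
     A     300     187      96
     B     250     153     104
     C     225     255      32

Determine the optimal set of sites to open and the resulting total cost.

Open C only; minimum total cost 597.

For any fixed open set, each work cell goes to its cheapest open site; total = fixed + service.
{C}: Z1→C 225, Z2→C 255, Z3→C 32. Service 512; fixed 85; total 597.
{B, C}: service 410 + fixed 220 = 630
{B}: service 507 + fixed 135 = 642
{A, B, C}: Z1→C 225, Z2→B 153, Z3→C 32. Service 410; fixed 371; total 781.
(All 7 nonempty subsets were checked; C only is lowest.)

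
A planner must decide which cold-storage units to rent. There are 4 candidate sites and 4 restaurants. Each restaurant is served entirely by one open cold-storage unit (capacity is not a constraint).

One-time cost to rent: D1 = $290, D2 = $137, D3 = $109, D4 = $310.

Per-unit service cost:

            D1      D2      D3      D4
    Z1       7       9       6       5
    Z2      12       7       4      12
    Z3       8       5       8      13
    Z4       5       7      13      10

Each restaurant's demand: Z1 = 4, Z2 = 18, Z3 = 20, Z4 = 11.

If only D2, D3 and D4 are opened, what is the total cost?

Each restaurant is assigned to its cheapest site among the open ones.
{D2, D3, D4}: Z1→D4 5·4=20, Z2→D3 4·18=72, Z3→D2 5·20=100, Z4→D2 7·11=77. Service 269; fixed 556; total 825.

Total cost: 825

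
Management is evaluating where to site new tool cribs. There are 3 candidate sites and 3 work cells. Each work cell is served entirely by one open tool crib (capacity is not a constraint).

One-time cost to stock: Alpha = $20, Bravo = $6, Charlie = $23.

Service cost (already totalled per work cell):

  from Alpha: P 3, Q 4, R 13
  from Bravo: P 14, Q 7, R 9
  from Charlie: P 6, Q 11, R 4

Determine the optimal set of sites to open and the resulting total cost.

For any fixed open set, each work cell goes to its cheapest open site; total = fixed + service.
{Bravo}: P→Bravo 14, Q→Bravo 7, R→Bravo 9. Service 30; fixed 6; total 36.
{Alpha}: P→Alpha 3, Q→Alpha 4, R→Alpha 13. Service 20; fixed 20; total 40.
{Alpha, Bravo}: service 16 + fixed 26 = 42
{Alpha, Bravo, Charlie}: P→Alpha 3, Q→Alpha 4, R→Charlie 4. Service 11; fixed 49; total 60.
No other subset beats 36.

Open Bravo only; minimum total cost 36.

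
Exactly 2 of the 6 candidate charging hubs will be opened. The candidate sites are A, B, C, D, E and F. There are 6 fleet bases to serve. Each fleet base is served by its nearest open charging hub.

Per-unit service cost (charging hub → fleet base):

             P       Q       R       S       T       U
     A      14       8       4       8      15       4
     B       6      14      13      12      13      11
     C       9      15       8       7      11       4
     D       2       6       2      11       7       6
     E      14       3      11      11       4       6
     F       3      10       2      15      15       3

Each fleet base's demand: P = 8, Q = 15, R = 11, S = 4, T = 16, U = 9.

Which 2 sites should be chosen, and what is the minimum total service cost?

Choose E and F; total service cost 226.

With exactly 2 open, each fleet base uses its cheapest among the chosen.
{E, F}: P→F 3·8=24, Q→E 3·15=45, R→F 2·11=22, S→E 11·4=44, T→E 4·16=64, U→F 3·9=27. Service cost 226.
{D, E}: service cost 245
{C, D}: service cost 304
Among all 15 size-2 choices, {E, F} is lowest.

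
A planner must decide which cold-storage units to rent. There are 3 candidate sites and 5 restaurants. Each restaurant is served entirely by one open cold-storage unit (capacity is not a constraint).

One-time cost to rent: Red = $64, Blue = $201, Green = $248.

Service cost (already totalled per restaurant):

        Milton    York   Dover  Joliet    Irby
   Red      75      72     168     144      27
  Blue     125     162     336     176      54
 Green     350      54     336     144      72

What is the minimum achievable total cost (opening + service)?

Minimum total cost: 550

For any fixed open set, each restaurant goes to its cheapest open site; total = fixed + service.
{Red}: Milton→Red 75, York→Red 72, Dover→Red 168, Joliet→Red 144, Irby→Red 27. Service 486; fixed 64; total 550.
{Red, Blue}: Milton→Red 75, York→Red 72, Dover→Red 168, Joliet→Red 144, Irby→Red 27. Service 486; fixed 265; total 751.
{Red, Green}: service 468 + fixed 312 = 780
{Red, Blue, Green}: service 468 + fixed 513 = 981
No other subset beats 550.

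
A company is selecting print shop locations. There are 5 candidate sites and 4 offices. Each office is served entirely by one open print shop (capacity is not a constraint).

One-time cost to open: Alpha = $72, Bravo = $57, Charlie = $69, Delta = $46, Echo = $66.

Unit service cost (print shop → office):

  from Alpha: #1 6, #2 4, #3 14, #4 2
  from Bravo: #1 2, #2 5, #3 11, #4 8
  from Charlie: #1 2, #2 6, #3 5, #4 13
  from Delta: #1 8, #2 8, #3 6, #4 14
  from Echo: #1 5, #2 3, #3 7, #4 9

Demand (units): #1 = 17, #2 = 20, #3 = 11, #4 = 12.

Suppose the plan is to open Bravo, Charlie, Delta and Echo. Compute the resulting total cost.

Total cost: 483

Each office is assigned to its cheapest site among the open ones.
{Bravo, Charlie, Delta, Echo}: #1→Bravo 2·17=34, #2→Echo 3·20=60, #3→Charlie 5·11=55, #4→Bravo 8·12=96. Service 245; fixed 238; total 483.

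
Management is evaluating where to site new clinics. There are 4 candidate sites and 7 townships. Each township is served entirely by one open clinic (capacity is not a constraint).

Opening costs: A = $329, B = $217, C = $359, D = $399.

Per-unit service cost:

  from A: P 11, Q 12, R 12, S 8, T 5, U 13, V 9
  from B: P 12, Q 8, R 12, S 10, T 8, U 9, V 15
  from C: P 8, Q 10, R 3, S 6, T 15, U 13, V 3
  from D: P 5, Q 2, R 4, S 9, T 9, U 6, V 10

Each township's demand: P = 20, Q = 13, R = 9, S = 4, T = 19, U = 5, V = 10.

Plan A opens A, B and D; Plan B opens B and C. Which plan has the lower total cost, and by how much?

Plan B is cheaper by 236.

Plan A: {A, B, D}: P→D 5·20=100, Q→D 2·13=26, R→D 4·9=36, S→A 8·4=32, T→A 5·19=95, U→D 6·5=30, V→A 9·10=90. Service 409; fixed 945; total 1354.
Plan B: {B, C}: P→C 8·20=160, Q→B 8·13=104, R→C 3·9=27, S→C 6·4=24, T→B 8·19=152, U→B 9·5=45, V→C 3·10=30. Service 542; fixed 576; total 1118.
Difference: |1354 − 1118| = 236.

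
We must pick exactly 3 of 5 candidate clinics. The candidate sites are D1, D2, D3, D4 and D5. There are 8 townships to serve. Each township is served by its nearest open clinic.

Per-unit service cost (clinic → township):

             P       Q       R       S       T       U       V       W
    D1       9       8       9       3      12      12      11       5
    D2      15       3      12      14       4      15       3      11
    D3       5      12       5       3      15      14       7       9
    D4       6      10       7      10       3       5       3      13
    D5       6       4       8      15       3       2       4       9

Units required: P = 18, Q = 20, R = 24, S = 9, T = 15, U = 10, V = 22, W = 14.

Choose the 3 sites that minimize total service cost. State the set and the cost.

Choose D1, D3 and D5; total service cost 540.

With exactly 3 open, each township uses its cheapest among the chosen.
{D1, D3, D5}: P→D3 5·18=90, Q→D5 4·20=80, R→D3 5·24=120, S→D1 3·9=27, T→D5 3·15=45, U→D5 2·10=20, V→D5 4·22=88, W→D1 5·14=70. Service cost 540.
{D2, D3, D5}: service cost 554
{D3, D4, D5}: service cost 574
Among all 10 size-3 choices, {D1, D3, D5} is lowest.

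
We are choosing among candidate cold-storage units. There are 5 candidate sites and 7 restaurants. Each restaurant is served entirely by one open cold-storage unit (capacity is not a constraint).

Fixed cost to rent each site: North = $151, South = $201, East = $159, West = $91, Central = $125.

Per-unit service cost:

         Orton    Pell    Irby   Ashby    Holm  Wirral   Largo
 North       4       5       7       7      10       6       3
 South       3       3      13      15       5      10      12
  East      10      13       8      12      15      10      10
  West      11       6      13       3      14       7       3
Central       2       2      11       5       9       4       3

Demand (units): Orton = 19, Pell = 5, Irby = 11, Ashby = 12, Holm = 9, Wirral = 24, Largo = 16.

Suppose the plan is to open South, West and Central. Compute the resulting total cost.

Total cost: 811

Each restaurant is assigned to its cheapest site among the open ones.
{South, West, Central}: Orton→Central 2·19=38, Pell→Central 2·5=10, Irby→Central 11·11=121, Ashby→West 3·12=36, Holm→South 5·9=45, Wirral→Central 4·24=96, Largo→West 3·16=48. Service 394; fixed 417; total 811.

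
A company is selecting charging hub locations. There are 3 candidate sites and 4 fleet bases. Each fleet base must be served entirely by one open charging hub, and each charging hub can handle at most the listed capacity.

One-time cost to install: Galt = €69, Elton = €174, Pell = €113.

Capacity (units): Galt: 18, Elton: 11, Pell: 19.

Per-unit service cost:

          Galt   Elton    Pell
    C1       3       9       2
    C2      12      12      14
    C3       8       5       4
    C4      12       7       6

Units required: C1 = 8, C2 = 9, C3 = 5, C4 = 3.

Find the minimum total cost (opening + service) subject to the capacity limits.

Minimum total cost: 344

Open {Galt, Pell}: C1→Pell 2·8=16, C2→Galt 12·9=108, C3→Pell 4·5=20, C4→Pell 6·3=18.
Loads: Galt carries 9/18, Pell carries 16/19. Service 162; fixed 182; total 344.
Next best feasible plan costs 352.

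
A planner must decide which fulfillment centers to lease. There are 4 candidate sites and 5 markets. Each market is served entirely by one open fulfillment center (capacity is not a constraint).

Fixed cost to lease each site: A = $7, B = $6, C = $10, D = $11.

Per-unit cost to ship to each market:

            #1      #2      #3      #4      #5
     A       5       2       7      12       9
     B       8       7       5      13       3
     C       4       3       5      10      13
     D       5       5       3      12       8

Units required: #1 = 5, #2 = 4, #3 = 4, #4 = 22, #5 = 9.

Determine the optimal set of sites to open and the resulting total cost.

For any fixed open set, each market goes to its cheapest open site; total = fixed + service.
{B, C}: #1→C 4·5=20, #2→C 3·4=12, #3→B 5·4=20, #4→C 10·22=220, #5→B 3·9=27. Service 299; fixed 16; total 315.
{A, B, C}: #1→C 4·5=20, #2→A 2·4=8, #3→B 5·4=20, #4→C 10·22=220, #5→B 3·9=27. Service 295; fixed 23; total 318.
{B, C, D}: #1→C 4·5=20, #2→C 3·4=12, #3→D 3·4=12, #4→C 10·22=220, #5→B 3·9=27. Service 291; fixed 27; total 318.
{A, B, C, D}: service 287 + fixed 34 = 321
No other subset beats 315.

Open B and C; minimum total cost 315.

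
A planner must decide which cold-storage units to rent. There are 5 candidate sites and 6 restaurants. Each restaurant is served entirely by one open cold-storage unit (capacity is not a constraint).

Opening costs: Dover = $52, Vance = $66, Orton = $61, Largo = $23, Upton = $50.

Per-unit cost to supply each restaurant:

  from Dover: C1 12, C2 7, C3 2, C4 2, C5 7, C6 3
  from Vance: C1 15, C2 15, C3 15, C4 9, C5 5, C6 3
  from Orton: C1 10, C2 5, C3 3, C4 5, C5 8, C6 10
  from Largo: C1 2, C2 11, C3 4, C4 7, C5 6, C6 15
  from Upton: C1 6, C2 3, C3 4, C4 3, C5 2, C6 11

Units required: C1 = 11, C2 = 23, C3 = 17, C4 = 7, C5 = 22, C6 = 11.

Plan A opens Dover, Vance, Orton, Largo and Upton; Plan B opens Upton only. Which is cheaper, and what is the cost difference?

Plan B is cheaper by 29.

Plan A: {Dover, Vance, Orton, Largo, Upton}: C1→Largo 2·11=22, C2→Upton 3·23=69, C3→Dover 2·17=34, C4→Dover 2·7=14, C5→Upton 2·22=44, C6→Dover 3·11=33. Service 216; fixed 252; total 468.
Plan B: {Upton}: C1→Upton 6·11=66, C2→Upton 3·23=69, C3→Upton 4·17=68, C4→Upton 3·7=21, C5→Upton 2·22=44, C6→Upton 11·11=121. Service 389; fixed 50; total 439.
Difference: |468 − 439| = 29.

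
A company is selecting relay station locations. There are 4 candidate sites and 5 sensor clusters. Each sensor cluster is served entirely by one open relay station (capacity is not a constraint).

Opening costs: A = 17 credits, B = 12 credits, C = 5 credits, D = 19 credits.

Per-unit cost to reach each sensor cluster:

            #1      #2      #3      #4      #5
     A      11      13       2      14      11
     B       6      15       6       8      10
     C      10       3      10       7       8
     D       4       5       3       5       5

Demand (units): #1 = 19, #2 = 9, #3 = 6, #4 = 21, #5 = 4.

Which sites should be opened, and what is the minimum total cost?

Open C and D; minimum total cost 270.

For any fixed open set, each sensor cluster goes to its cheapest open site; total = fixed + service.
{C, D}: #1→D 4·19=76, #2→C 3·9=27, #3→D 3·6=18, #4→D 5·21=105, #5→D 5·4=20. Service 246; fixed 24; total 270.
{A, C, D}: #1→D 4·19=76, #2→C 3·9=27, #3→A 2·6=12, #4→D 5·21=105, #5→D 5·4=20. Service 240; fixed 41; total 281.
{B, C, D}: #1→D 4·19=76, #2→C 3·9=27, #3→D 3·6=18, #4→D 5·21=105, #5→D 5·4=20. Service 246; fixed 36; total 282.
{A, B, C, D}: service 240 + fixed 53 = 293
(All 15 nonempty subsets were checked; C and D is lowest.)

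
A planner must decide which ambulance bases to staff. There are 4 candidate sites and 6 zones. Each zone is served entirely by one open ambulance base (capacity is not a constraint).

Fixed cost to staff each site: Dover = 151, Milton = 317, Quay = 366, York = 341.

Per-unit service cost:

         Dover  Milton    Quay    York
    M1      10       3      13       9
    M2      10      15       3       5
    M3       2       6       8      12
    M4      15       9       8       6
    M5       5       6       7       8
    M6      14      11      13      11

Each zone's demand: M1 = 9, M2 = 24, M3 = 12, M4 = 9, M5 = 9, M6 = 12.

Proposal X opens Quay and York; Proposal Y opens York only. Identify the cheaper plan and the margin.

Proposal X: {Quay, York}: M1→York 9·9=81, M2→Quay 3·24=72, M3→Quay 8·12=96, M4→York 6·9=54, M5→Quay 7·9=63, M6→York 11·12=132. Service 498; fixed 707; total 1205.
Proposal Y: {York}: M1→York 9·9=81, M2→York 5·24=120, M3→York 12·12=144, M4→York 6·9=54, M5→York 8·9=72, M6→York 11·12=132. Service 603; fixed 341; total 944.
Difference: |1205 − 944| = 261.

Proposal Y is cheaper by 261.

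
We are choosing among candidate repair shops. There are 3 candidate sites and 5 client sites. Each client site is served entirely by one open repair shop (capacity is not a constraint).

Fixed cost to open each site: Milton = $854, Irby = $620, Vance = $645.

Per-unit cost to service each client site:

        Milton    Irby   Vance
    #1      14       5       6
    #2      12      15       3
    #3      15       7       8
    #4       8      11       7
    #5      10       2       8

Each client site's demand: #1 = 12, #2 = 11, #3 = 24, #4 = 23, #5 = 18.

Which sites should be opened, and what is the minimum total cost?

Open Vance only; minimum total cost 1247.

For any fixed open set, each client site goes to its cheapest open site; total = fixed + service.
{Vance}: #1→Vance 6·12=72, #2→Vance 3·11=33, #3→Vance 8·24=192, #4→Vance 7·23=161, #5→Vance 8·18=144. Service 602; fixed 645; total 1247.
{Irby}: service 682 + fixed 620 = 1302
{Irby, Vance}: #1→Irby 5·12=60, #2→Vance 3·11=33, #3→Irby 7·24=168, #4→Vance 7·23=161, #5→Irby 2·18=36. Service 458; fixed 1265; total 1723.
{Milton, Irby, Vance}: #1→Irby 5·12=60, #2→Vance 3·11=33, #3→Irby 7·24=168, #4→Vance 7·23=161, #5→Irby 2·18=36. Service 458; fixed 2119; total 2577.
(All 7 nonempty subsets were checked; Vance only is lowest.)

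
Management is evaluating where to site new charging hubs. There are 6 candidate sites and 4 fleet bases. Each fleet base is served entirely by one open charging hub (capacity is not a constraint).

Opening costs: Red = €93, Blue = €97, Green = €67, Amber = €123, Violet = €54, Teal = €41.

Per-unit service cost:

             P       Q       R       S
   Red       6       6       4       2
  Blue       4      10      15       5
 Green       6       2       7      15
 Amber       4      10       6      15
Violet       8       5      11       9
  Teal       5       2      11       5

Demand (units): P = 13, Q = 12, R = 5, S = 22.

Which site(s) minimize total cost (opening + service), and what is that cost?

Open Red and Teal; minimum total cost 287.

For any fixed open set, each fleet base goes to its cheapest open site; total = fixed + service.
{Red, Teal}: P→Teal 5·13=65, Q→Teal 2·12=24, R→Red 4·5=20, S→Red 2·22=44. Service 153; fixed 134; total 287.
{Teal}: P→Teal 5·13=65, Q→Teal 2·12=24, R→Teal 11·5=55, S→Teal 5·22=110. Service 254; fixed 41; total 295.
{Red}: service 214 + fixed 93 = 307
{Red, Blue, Green, Amber, Violet, Teal}: service 140 + fixed 475 = 615
No other subset beats 287.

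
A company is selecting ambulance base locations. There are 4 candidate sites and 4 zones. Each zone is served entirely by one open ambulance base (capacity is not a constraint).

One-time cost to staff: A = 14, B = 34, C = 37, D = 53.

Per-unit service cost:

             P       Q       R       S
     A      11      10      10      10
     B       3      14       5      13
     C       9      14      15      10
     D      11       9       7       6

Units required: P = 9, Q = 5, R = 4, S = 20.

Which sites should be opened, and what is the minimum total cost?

Open B and D; minimum total cost 299.

For any fixed open set, each zone goes to its cheapest open site; total = fixed + service.
{B, D}: P→B 3·9=27, Q→D 9·5=45, R→B 5·4=20, S→D 6·20=120. Service 212; fixed 87; total 299.
{A, B, D}: service 212 + fixed 101 = 313
{B, C, D}: P→B 3·9=27, Q→D 9·5=45, R→B 5·4=20, S→D 6·20=120. Service 212; fixed 124; total 336.
{A, B, C, D}: service 212 + fixed 138 = 350
(All 15 nonempty subsets were checked; B and D is lowest.)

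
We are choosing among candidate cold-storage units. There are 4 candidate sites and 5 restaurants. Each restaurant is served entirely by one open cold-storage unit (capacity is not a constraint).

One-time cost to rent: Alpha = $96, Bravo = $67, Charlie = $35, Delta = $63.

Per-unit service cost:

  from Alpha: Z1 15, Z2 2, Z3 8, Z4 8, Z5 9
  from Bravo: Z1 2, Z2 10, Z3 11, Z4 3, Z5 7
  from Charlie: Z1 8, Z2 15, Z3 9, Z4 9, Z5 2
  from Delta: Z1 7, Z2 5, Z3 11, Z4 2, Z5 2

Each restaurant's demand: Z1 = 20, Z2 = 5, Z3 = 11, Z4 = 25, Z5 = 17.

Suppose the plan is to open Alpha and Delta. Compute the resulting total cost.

Total cost: 481

Each restaurant is assigned to its cheapest site among the open ones.
{Alpha, Delta}: Z1→Delta 7·20=140, Z2→Alpha 2·5=10, Z3→Alpha 8·11=88, Z4→Delta 2·25=50, Z5→Delta 2·17=34. Service 322; fixed 159; total 481.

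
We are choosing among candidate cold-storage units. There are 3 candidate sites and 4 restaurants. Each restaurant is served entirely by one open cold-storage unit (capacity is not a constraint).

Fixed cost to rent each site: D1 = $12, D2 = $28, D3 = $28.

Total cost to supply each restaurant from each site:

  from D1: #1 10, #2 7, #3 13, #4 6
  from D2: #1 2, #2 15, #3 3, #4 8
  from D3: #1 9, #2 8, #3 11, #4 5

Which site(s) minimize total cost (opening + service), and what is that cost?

Open D1 only; minimum total cost 48.

For any fixed open set, each restaurant goes to its cheapest open site; total = fixed + service.
{D1}: #1→D1 10, #2→D1 7, #3→D1 13, #4→D1 6. Service 36; fixed 12; total 48.
{D2}: service 28 + fixed 28 = 56
{D1, D2}: #1→D2 2, #2→D1 7, #3→D2 3, #4→D1 6. Service 18; fixed 40; total 58.
{D1, D2, D3}: #1→D2 2, #2→D1 7, #3→D2 3, #4→D3 5. Service 17; fixed 68; total 85.
No other subset beats 48.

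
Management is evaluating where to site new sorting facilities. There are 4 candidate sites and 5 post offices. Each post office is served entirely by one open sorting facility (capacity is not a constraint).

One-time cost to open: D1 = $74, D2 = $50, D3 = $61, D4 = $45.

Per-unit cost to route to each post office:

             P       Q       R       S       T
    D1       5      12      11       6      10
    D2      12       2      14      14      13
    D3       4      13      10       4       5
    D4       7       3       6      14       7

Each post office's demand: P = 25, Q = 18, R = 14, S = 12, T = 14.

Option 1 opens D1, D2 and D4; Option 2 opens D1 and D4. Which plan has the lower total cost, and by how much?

Option 1: {D1, D2, D4}: P→D1 5·25=125, Q→D2 2·18=36, R→D4 6·14=84, S→D1 6·12=72, T→D4 7·14=98. Service 415; fixed 169; total 584.
Option 2: {D1, D4}: P→D1 5·25=125, Q→D4 3·18=54, R→D4 6·14=84, S→D1 6·12=72, T→D4 7·14=98. Service 433; fixed 119; total 552.
Difference: |584 − 552| = 32.

Option 2 is cheaper by 32.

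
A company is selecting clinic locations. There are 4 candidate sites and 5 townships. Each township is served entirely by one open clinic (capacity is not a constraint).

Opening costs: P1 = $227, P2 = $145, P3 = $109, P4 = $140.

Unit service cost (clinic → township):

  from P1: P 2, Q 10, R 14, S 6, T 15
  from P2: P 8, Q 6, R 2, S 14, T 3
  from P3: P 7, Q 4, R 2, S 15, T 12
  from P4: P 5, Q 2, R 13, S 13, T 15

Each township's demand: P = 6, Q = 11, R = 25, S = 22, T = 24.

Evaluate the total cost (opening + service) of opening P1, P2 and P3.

Total cost: 791

Each township is assigned to its cheapest site among the open ones.
{P1, P2, P3}: P→P1 2·6=12, Q→P3 4·11=44, R→P2 2·25=50, S→P1 6·22=132, T→P2 3·24=72. Service 310; fixed 481; total 791.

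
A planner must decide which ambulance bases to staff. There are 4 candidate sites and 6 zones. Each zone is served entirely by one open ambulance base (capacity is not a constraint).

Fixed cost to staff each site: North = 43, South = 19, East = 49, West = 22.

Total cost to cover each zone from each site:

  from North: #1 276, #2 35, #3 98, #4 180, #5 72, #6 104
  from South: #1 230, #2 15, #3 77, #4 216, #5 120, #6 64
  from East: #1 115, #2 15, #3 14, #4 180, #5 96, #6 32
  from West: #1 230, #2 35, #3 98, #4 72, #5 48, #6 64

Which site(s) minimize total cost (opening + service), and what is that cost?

Open East and West; minimum total cost 367.

For any fixed open set, each zone goes to its cheapest open site; total = fixed + service.
{East, West}: #1→East 115, #2→East 15, #3→East 14, #4→West 72, #5→West 48, #6→East 32. Service 296; fixed 71; total 367.
{South, East, West}: #1→East 115, #2→South 15, #3→East 14, #4→West 72, #5→West 48, #6→East 32. Service 296; fixed 90; total 386.
{North, East, West}: service 296 + fixed 114 = 410
{North, South, East, West}: #1→East 115, #2→South 15, #3→East 14, #4→West 72, #5→West 48, #6→East 32. Service 296; fixed 133; total 429.
No other subset beats 367.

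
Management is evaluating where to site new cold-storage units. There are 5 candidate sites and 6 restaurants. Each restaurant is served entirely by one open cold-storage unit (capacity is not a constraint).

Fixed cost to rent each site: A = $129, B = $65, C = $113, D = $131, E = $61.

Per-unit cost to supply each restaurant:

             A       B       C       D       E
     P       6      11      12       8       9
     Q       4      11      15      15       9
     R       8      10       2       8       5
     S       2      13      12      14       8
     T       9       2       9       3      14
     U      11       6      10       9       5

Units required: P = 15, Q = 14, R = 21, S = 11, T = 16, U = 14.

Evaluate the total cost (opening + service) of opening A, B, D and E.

Each restaurant is assigned to its cheapest site among the open ones.
{A, B, D, E}: P→A 6·15=90, Q→A 4·14=56, R→E 5·21=105, S→A 2·11=22, T→B 2·16=32, U→E 5·14=70. Service 375; fixed 386; total 761.

Total cost: 761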